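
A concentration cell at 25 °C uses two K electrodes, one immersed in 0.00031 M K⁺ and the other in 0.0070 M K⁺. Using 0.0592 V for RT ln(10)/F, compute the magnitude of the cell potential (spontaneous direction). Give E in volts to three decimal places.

For a concentration cell E°cell = 0. The 0.0070 M side is the cathode (reduction is favoured where [K⁺] is higher).
With n = 1, E = −(0.0592/1) log([K⁺]ₐₙ/[K⁺]꜀ₐₜ) = −(0.0592/1) log(0.00031/0.007) = −(0.0592/1)(-1.354) = +0.080 V.

+0.080 V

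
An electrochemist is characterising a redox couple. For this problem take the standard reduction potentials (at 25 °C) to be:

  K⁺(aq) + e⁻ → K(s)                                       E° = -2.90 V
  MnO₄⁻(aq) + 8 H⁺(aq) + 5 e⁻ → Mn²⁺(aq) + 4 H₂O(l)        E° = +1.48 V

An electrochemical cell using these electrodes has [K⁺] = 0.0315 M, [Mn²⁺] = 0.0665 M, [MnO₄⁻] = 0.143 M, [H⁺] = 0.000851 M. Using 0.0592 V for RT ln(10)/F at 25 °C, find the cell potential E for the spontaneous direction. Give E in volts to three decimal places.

MnO₄⁻/Mn²⁺ is the cathode (higher E°), K⁺/K the anode: E°cell = +1.48 − (-2.90) = +4.38 V, n = 5.
Overall: MnO₄⁻(aq) + 8 H⁺(aq) + 5 K(s) → Mn²⁺(aq) + 4 H₂O(l) + 5 K⁺(aq)
Q = [Mn²⁺]·[K⁺]^5 / ([MnO₄⁻]·[H⁺]^8); log Q = 16.720.
E = E° − (0.0592/n) log Q = +4.38 − (0.0592/5)(16.720) = +4.182 V.

+4.182 V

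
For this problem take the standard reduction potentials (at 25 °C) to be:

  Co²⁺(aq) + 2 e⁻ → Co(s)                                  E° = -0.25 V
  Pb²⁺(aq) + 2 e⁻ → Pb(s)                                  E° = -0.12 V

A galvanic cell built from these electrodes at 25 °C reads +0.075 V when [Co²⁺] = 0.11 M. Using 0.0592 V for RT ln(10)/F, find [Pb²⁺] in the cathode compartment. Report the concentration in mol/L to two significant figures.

Pb²⁺/Pb is the cathode, Co²⁺/Co the anode: E°cell = +0.13 V, n = 2.
Overall reaction: Pb²⁺(aq) + Co(s) → Pb(s) + Co²⁺(aq); Q = [Co²⁺]^1/[Pb²⁺]^1.
From E = E° − (0.0592/n) log Q: log Q = (E° − E)·n/0.0592 = (+0.13 − (+0.075))·2/0.0592 = 1.8581.
So 1·log[Pb²⁺] = 1·log(0.11) − log Q = -0.9586 − (1.8581) = -2.8167; [Pb²⁺] = 10^(-2.8167) ≈ 0.0015 M.

0.0015 M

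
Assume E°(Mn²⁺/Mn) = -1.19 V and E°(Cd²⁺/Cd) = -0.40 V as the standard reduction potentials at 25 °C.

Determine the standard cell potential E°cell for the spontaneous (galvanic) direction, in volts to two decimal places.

The Cd²⁺/Cd couple has the higher reduction potential, so it is the cathode; Mn²⁺/Mn is oxidised at the anode.
E°cell = E°(cathode) − E°(anode) = (-0.40) − (-1.19) = +0.79 V.

+0.79 V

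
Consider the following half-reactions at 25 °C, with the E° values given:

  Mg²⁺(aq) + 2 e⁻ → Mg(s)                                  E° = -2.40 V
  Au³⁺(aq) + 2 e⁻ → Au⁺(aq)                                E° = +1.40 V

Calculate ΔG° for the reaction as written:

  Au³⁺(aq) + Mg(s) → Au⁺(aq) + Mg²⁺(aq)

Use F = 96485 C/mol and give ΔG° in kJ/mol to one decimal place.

As written, Au³⁺/Au⁺ is reduced (cathode) and Mg²⁺/Mg is oxidised (anode), so E°cell = (+1.40) − (-2.40) = +3.80 V.
Balancing electrons gives n = 2.
ΔG° = −nFE° = −(2)(96485)(+3.80) = -733,286 J = -733.3 kJ/mol.

-733.3 kJ/mol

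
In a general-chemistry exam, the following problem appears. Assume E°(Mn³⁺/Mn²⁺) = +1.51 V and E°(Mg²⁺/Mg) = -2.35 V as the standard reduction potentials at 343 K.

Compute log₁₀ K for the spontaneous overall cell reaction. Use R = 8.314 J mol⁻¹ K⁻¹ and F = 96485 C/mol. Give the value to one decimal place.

113.4

Cathode: Mn³⁺/Mn²⁺; anode: Mg²⁺/Mg. E°cell = (+1.51) − (-2.35) = +3.86 V, with n = 2.
ΔG° = −nFE° = −RT ln K, so ln K = nFE°/(RT) = (2)(96485)(+3.86) / ((8.314)(343)) = 261.200.
log₁₀ K = 261.200 / ln 10 = 113.4.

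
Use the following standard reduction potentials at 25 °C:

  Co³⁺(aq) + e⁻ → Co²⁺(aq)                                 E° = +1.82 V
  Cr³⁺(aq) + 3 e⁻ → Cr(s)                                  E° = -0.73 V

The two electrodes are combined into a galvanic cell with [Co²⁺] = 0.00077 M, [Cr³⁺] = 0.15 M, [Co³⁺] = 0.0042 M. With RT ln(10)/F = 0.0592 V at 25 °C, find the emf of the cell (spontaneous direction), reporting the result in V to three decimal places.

Co³⁺/Co²⁺ is the cathode (higher E°), Cr³⁺/Cr the anode: E°cell = +1.82 − (-0.73) = +2.55 V, n = 3.
Overall: 3 Co³⁺(aq) + Cr(s) → 3 Co²⁺(aq) + Cr³⁺(aq)
Q = [Co²⁺]^3·[Cr³⁺] / ([Co³⁺]^3); log Q = -3.034.
E = E° − (0.0592/n) log Q = +2.55 − (0.0592/3)(-3.034) = +2.610 V.

+2.610 V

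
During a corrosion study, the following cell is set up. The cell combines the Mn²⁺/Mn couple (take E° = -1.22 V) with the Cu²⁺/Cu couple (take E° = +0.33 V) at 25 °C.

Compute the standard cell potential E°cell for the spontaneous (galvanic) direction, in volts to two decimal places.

+1.55 V

The Cu²⁺/Cu couple has the higher reduction potential, so it is the cathode; Mn²⁺/Mn is oxidised at the anode.
E°cell = E°(cathode) − E°(anode) = (+0.33) − (-1.22) = +1.55 V.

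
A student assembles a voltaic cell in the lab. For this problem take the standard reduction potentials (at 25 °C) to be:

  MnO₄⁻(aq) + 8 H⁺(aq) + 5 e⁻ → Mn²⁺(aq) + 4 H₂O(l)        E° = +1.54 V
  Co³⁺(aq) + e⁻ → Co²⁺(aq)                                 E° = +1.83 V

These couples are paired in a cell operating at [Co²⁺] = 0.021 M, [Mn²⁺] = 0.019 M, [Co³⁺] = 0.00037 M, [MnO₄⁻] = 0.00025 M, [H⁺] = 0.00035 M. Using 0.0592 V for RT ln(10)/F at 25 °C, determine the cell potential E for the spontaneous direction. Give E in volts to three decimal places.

Co³⁺/Co²⁺ is the cathode (higher E°), MnO₄⁻/Mn²⁺ the anode: E°cell = +1.83 − (+1.54) = +0.29 V, n = 5.
Overall: 5 Co³⁺(aq) + Mn²⁺(aq) + 4 H₂O(l) → 5 Co²⁺(aq) + MnO₄⁻(aq) + 8 H⁺(aq)
Q = [Co²⁺]^5·[MnO₄⁻]·[H⁺]^8 / ([Co³⁺]^5·[Mn²⁺]); log Q = -20.758.
E = E° − (0.0592/n) log Q = +0.29 − (0.0592/5)(-20.758) = +0.536 V.

+0.536 V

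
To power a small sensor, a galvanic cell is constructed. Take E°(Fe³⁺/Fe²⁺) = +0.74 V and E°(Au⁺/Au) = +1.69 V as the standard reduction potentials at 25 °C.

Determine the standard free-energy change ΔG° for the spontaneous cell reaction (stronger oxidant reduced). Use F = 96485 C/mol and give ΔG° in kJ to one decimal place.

Au⁺/Au (E° = +1.69 V) is the cathode; Fe³⁺/Fe²⁺ (E° = +0.74 V) is the anode, so E°cell = +0.95 V.
Balancing electrons gives n = 1 (lcm of 1 and 1).
ΔG° = −nFE° = −(1)(96485)(+0.95) = -91,661 J = -91.7 kJ.

-91.7 kJ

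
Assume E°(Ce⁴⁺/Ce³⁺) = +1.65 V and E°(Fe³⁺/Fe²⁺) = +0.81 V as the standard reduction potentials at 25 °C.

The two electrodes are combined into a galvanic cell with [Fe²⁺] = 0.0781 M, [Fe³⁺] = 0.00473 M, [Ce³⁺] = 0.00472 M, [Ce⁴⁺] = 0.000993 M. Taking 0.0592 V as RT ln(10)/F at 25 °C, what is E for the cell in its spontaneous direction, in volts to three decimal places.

+0.872 V

Ce⁴⁺/Ce³⁺ is the cathode (higher E°), Fe³⁺/Fe²⁺ the anode: E°cell = +1.65 − (+0.81) = +0.84 V, n = 1.
Overall: Ce⁴⁺(aq) + Fe²⁺(aq) → Ce³⁺(aq) + Fe³⁺(aq)
Q = [Ce³⁺]·[Fe³⁺] / ([Ce⁴⁺]·[Fe²⁺]); log Q = -0.541.
E = E° − (0.0592/n) log Q = +0.84 − (0.0592/1)(-0.541) = +0.872 V.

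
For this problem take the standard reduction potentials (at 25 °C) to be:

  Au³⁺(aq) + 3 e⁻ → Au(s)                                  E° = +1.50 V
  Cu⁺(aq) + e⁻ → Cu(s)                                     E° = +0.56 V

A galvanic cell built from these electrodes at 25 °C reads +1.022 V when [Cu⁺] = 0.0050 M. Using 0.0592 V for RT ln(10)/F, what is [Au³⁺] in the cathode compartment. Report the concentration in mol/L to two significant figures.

0.0018 M

Au³⁺/Au is the cathode, Cu⁺/Cu the anode: E°cell = +0.94 V, n = 3.
Overall reaction: Au³⁺(aq) + 3 Cu(s) → Au(s) + 3 Cu⁺(aq); Q = [Cu⁺]^3/[Au³⁺]^1.
From E = E° − (0.0592/n) log Q: log Q = (E° − E)·n/0.0592 = (+0.94 − (+1.022))·3/0.0592 = -4.1554.
So 1·log[Au³⁺] = 3·log(0.005) − log Q = -6.9031 − (-4.1554) = -2.7477; [Au³⁺] = 10^(-2.7477) ≈ 0.0018 M.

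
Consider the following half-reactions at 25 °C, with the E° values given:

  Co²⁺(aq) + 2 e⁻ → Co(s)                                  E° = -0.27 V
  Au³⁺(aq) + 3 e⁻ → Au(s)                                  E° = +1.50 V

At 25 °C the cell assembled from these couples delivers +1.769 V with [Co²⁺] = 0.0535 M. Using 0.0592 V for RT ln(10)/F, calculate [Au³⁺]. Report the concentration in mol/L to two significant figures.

0.011 M

Au³⁺/Au is the cathode, Co²⁺/Co the anode: E°cell = +1.77 V, n = 6.
Overall reaction: 2 Au³⁺(aq) + 3 Co(s) → 2 Au(s) + 3 Co²⁺(aq); Q = [Co²⁺]^3/[Au³⁺]^2.
From E = E° − (0.0592/n) log Q: log Q = (E° − E)·n/0.0592 = (+1.77 − (+1.769))·6/0.0592 = 0.1014.
So 2·log[Au³⁺] = 3·log(0.0535) − log Q = -3.8149 − (0.1014) = -3.9163; log[Au³⁺] = -3.9163 / 2 = -1.9582; [Au³⁺] = 10^(-1.9582) ≈ 0.011 M.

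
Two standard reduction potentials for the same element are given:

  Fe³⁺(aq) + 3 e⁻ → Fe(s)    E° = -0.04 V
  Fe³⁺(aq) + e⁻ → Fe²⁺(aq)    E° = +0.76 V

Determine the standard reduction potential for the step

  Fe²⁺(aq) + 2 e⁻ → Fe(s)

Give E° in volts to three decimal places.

-0.440 V

Sequential free energies add, so n₃E°₃ = n₁E°₁ + n₂E°₂.
With n₃ = 3, and the known step contributing 1×(+0.76) V, the unknown satisfies 2·E° = 3×(-0.04) − 1×(+0.76) = -0.880.
E° = -0.880 / 2 = -0.440 V.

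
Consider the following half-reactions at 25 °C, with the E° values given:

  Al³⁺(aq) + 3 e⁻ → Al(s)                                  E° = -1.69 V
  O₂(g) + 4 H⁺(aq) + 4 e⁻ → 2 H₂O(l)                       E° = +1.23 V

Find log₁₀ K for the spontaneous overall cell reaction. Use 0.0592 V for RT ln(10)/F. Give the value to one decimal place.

Cathode: O₂/H₂O; anode: Al³⁺/Al. E°cell = +2.92 V, n = 12.
log K = nE°cell / 0.0592 = (12)(+2.92) / 0.0592 = 591.9.

591.9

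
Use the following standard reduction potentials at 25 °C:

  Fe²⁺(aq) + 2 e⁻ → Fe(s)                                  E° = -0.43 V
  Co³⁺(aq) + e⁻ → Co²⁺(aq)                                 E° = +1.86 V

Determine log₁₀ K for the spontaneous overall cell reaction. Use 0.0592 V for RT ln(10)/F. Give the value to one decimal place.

Cathode: Co³⁺/Co²⁺; anode: Fe²⁺/Fe. E°cell = +2.29 V, n = 2.
log K = nE°cell / 0.0592 = (2)(+2.29) / 0.0592 = 77.4.

77.4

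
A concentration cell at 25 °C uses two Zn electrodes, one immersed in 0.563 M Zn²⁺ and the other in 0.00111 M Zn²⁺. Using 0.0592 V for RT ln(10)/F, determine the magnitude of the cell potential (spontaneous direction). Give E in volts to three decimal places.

For a concentration cell E°cell = 0. The 0.563 M side is the cathode (reduction is favoured where [Zn²⁺] is higher).
With n = 2, E = −(0.0592/2) log([Zn²⁺]ₐₙ/[Zn²⁺]꜀ₐₜ) = −(0.0592/2) log(0.00111/0.563) = −(0.0592/2)(-2.705) = +0.080 V.

+0.080 V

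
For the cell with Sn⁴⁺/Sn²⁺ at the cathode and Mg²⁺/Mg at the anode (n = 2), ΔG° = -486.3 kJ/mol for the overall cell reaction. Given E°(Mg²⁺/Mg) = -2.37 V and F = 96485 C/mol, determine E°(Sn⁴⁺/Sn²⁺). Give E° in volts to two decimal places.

+0.15 V

E°cell = −ΔG°/(nF) = −(-486.3×10³)/((2)(96485)) = +2.520 V.
Since Sn⁴⁺/Sn²⁺ is the cathode and Mg²⁺/Mg the anode, E°cell = E°(Sn⁴⁺/Sn²⁺) − E°(Mg²⁺/Mg).
So E°(Sn⁴⁺/Sn²⁺) = E°cell + E°(Mg²⁺/Mg) = +2.520 + (-2.37) = +0.15 V.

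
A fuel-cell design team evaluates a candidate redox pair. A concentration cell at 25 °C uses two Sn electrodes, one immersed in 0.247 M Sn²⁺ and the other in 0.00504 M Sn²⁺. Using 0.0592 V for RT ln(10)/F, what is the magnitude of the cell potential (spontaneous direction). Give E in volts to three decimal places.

For a concentration cell E°cell = 0. The 0.247 M side is the cathode (reduction is favoured where [Sn²⁺] is higher).
With n = 2, E = −(0.0592/2) log([Sn²⁺]ₐₙ/[Sn²⁺]꜀ₐₜ) = −(0.0592/2) log(0.00504/0.247) = −(0.0592/2)(-1.690) = +0.050 V.

+0.050 V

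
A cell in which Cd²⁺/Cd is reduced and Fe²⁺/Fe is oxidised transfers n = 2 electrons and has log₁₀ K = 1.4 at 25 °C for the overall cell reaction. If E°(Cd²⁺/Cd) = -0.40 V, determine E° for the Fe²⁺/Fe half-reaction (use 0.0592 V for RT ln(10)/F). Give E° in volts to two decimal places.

E°cell = (0.0592/n)·log K = (0.0592/2)(1.4) = +0.041 V.
Since Cd²⁺/Cd is the cathode and Fe²⁺/Fe the anode, E°cell = E°(Cd²⁺/Cd) − E°(Fe²⁺/Fe).
So E°(Fe²⁺/Fe) = E°(Cd²⁺/Cd) − E°cell = (-0.40) − (+0.041) = -0.44 V.

-0.44 V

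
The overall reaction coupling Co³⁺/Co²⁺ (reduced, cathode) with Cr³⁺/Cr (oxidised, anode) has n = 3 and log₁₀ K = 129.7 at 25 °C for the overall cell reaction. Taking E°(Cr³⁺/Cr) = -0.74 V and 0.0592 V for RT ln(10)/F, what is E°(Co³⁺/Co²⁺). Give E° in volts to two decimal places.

+1.82 V

E°cell = (0.0592/n)·log K = (0.0592/3)(129.7) = +2.559 V.
Since Co³⁺/Co²⁺ is the cathode and Cr³⁺/Cr the anode, E°cell = E°(Co³⁺/Co²⁺) − E°(Cr³⁺/Cr).
So E°(Co³⁺/Co²⁺) = E°cell + E°(Cr³⁺/Cr) = +2.559 + (-0.74) = +1.82 V.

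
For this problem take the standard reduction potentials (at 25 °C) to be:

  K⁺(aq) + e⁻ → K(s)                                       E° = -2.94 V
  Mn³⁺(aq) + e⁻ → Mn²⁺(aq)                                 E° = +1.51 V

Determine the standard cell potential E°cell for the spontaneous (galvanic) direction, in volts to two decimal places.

The Mn³⁺/Mn²⁺ couple has the higher reduction potential, so it is the cathode; K⁺/K is oxidised at the anode.
E°cell = E°(cathode) − E°(anode) = (+1.51) − (-2.94) = +4.45 V.

+4.45 V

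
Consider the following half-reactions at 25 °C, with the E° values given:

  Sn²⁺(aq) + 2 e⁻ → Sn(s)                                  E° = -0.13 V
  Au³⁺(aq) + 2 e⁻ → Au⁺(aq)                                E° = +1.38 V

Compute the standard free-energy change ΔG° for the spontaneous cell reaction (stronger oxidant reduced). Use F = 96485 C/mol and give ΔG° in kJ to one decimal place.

-291.4 kJ

Au³⁺/Au⁺ (E° = +1.38 V) is the cathode; Sn²⁺/Sn (E° = -0.13 V) is the anode, so E°cell = +1.51 V.
Balancing electrons gives n = 2 (lcm of 2 and 2).
ΔG° = −nFE° = −(2)(96485)(+1.51) = -291,385 J = -291.4 kJ.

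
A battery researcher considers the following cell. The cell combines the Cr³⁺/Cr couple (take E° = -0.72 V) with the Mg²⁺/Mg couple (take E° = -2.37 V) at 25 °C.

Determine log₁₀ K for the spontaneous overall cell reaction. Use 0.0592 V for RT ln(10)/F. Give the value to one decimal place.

167.2

Cathode: Cr³⁺/Cr; anode: Mg²⁺/Mg. E°cell = +1.65 V, n = 6.
log K = nE°cell / 0.0592 = (6)(+1.65) / 0.0592 = 167.2.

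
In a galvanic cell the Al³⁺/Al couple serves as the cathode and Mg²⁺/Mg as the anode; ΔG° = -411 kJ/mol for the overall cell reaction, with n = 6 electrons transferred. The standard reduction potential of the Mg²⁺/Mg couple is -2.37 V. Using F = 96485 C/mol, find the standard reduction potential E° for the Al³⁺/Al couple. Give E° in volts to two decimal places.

-1.66 V

E°cell = −ΔG°/(nF) = −(-411×10³)/((6)(96485)) = +0.710 V.
Since Al³⁺/Al is the cathode and Mg²⁺/Mg the anode, E°cell = E°(Al³⁺/Al) − E°(Mg²⁺/Mg).
So E°(Al³⁺/Al) = E°cell + E°(Mg²⁺/Mg) = +0.710 + (-2.37) = -1.66 V.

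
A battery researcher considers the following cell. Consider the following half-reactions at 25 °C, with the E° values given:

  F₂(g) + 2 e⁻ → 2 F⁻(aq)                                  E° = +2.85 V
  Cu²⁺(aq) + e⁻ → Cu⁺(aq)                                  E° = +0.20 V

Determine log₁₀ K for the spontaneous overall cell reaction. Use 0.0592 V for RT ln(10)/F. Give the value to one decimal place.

Cathode: F₂/F⁻; anode: Cu²⁺/Cu⁺. E°cell = +2.65 V, n = 2.
log K = nE°cell / 0.0592 = (2)(+2.65) / 0.0592 = 89.5.

89.5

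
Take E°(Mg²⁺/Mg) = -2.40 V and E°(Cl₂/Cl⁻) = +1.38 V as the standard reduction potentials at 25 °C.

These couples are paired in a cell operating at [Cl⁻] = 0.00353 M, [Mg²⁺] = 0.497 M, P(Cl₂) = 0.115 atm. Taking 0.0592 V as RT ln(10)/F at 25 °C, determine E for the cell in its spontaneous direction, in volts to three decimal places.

+3.906 V

Cl₂/Cl⁻ is the cathode (higher E°), Mg²⁺/Mg the anode: E°cell = +1.38 − (-2.40) = +3.78 V, n = 2.
Overall: Cl₂(g) + Mg(s) → 2 Cl⁻(aq) + Mg²⁺(aq)
Q = [Cl⁻]^2·[Mg²⁺] / (P(Cl₂)); log Q = -4.269.
E = E° − (0.0592/n) log Q = +3.78 − (0.0592/2)(-4.269) = +3.906 V.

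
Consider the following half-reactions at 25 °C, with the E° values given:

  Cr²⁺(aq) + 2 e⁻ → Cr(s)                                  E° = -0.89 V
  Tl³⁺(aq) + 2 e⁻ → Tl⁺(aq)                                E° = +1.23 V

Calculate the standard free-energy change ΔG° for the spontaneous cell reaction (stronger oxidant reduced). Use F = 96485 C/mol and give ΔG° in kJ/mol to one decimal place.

-409.1 kJ/mol

Tl³⁺/Tl⁺ (E° = +1.23 V) is the cathode; Cr²⁺/Cr (E° = -0.89 V) is the anode, so E°cell = +2.12 V.
Balancing electrons gives n = 2 (lcm of 2 and 2).
ΔG° = −nFE° = −(2)(96485)(+2.12) = -409,096 J = -409.1 kJ/mol.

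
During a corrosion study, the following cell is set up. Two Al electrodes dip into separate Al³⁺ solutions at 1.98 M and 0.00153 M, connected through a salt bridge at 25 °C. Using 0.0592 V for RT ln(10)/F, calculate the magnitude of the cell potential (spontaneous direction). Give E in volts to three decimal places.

For a concentration cell E°cell = 0. The 1.98 M side is the cathode (reduction is favoured where [Al³⁺] is higher).
With n = 3, E = −(0.0592/3) log([Al³⁺]ₐₙ/[Al³⁺]꜀ₐₜ) = −(0.0592/3) log(0.00153/1.98) = −(0.0592/3)(-3.112) = +0.061 V.

+0.061 V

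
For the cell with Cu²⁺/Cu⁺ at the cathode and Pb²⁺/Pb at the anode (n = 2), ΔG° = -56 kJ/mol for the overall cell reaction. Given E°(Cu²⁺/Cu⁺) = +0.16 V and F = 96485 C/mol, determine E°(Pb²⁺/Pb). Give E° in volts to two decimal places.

E°cell = −ΔG°/(nF) = −(-56×10³)/((2)(96485)) = +0.290 V.
Since Cu²⁺/Cu⁺ is the cathode and Pb²⁺/Pb the anode, E°cell = E°(Cu²⁺/Cu⁺) − E°(Pb²⁺/Pb).
So E°(Pb²⁺/Pb) = E°(Cu²⁺/Cu⁺) − E°cell = (+0.16) − (+0.290) = -0.13 V.

-0.13 V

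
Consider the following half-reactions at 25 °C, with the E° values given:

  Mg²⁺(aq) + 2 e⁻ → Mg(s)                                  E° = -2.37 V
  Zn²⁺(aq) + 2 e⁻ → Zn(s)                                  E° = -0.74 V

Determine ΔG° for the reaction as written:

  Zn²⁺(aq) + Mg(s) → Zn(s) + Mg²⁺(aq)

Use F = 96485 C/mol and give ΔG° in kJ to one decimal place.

As written, Zn²⁺/Zn is reduced (cathode) and Mg²⁺/Mg is oxidised (anode), so E°cell = (-0.74) − (-2.37) = +1.63 V.
Balancing electrons gives n = 2.
ΔG° = −nFE° = −(2)(96485)(+1.63) = -314,541 J = -314.5 kJ.

-314.5 kJ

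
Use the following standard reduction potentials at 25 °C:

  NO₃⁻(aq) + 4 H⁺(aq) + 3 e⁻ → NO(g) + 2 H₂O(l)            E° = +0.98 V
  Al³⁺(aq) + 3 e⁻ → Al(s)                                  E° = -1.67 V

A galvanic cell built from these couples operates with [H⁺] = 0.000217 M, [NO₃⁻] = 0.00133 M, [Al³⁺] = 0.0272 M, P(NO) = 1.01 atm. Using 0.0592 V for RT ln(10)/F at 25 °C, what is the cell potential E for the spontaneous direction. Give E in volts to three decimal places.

+2.335 V

NO₃⁻/NO is the cathode (higher E°), Al³⁺/Al the anode: E°cell = +0.98 − (-1.67) = +2.65 V, n = 3.
Overall: NO₃⁻(aq) + 4 H⁺(aq) + Al(s) → NO(g) + 2 H₂O(l) + Al³⁺(aq)
Q = P(NO)·[Al³⁺] / ([NO₃⁻]·[H⁺]^4); log Q = 15.969.
E = E° − (0.0592/n) log Q = +2.65 − (0.0592/3)(15.969) = +2.335 V.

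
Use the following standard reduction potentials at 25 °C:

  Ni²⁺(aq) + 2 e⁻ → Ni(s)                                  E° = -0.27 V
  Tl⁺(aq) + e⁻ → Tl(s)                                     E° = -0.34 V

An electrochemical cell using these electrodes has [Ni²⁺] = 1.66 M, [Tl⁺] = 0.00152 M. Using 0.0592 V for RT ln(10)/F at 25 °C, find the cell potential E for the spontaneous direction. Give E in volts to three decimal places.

Ni²⁺/Ni is the cathode (higher E°), Tl⁺/Tl the anode: E°cell = -0.27 − (-0.34) = +0.07 V, n = 2.
Overall: Ni²⁺(aq) + 2 Tl(s) → Ni(s) + 2 Tl⁺(aq)
Q = [Tl⁺]^2 / ([Ni²⁺]); log Q = -5.856.
E = E° − (0.0592/n) log Q = +0.07 − (0.0592/2)(-5.856) = +0.243 V.

+0.243 V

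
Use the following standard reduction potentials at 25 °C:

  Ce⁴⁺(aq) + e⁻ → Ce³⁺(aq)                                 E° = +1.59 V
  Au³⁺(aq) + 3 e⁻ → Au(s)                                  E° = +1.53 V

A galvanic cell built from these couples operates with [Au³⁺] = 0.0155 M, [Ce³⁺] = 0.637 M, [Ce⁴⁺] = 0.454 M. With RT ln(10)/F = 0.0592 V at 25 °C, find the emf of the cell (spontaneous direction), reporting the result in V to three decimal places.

+0.087 V

Ce⁴⁺/Ce³⁺ is the cathode (higher E°), Au³⁺/Au the anode: E°cell = +1.59 − (+1.53) = +0.06 V, n = 3.
Overall: 3 Ce⁴⁺(aq) + Au(s) → 3 Ce³⁺(aq) + Au³⁺(aq)
Q = [Ce³⁺]^3·[Au³⁺] / ([Ce⁴⁺]^3); log Q = -1.368.
E = E° − (0.0592/n) log Q = +0.06 − (0.0592/3)(-1.368) = +0.087 V.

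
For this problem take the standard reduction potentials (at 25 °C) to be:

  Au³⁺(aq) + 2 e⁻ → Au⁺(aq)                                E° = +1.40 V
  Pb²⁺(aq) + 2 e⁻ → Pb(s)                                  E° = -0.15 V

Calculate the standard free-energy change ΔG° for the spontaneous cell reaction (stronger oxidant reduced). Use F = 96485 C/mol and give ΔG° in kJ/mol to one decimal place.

Au³⁺/Au⁺ (E° = +1.40 V) is the cathode; Pb²⁺/Pb (E° = -0.15 V) is the anode, so E°cell = +1.55 V.
Balancing electrons gives n = 2 (lcm of 2 and 2).
ΔG° = −nFE° = −(2)(96485)(+1.55) = -299,104 J = -299.1 kJ/mol.

-299.1 kJ/mol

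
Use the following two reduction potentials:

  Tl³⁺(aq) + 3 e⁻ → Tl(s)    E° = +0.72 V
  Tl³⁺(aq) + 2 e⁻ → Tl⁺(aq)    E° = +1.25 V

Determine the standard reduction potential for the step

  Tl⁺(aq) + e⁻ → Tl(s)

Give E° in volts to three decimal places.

-0.340 V

Sequential free energies add, so n₃E°₃ = n₁E°₁ + n₂E°₂.
With n₃ = 3, and the known step contributing 2×(+1.25) V, the unknown satisfies 1·E° = 3×(+0.72) − 2×(+1.25) = -0.340.
E° = -0.340 / 1 = -0.340 V.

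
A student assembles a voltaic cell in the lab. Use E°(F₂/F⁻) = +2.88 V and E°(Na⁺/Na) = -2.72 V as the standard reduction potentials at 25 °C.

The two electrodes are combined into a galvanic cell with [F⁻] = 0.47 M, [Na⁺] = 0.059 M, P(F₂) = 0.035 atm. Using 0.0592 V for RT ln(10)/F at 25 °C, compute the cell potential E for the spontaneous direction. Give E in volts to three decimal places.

+5.649 V

F₂/F⁻ is the cathode (higher E°), Na⁺/Na the anode: E°cell = +2.88 − (-2.72) = +5.60 V, n = 2.
Overall: F₂(g) + 2 Na(s) → 2 F⁻(aq) + 2 Na⁺(aq)
Q = [F⁻]^2·[Na⁺]^2 / (P(F₂)); log Q = -1.658.
E = E° − (0.0592/n) log Q = +5.60 − (0.0592/2)(-1.658) = +5.649 V.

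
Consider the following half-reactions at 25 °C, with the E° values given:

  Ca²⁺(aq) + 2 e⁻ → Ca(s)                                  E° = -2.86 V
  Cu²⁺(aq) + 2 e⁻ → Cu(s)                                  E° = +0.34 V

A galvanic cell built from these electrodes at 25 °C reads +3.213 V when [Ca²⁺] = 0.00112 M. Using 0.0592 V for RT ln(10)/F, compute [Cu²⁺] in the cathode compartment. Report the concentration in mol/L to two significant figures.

Cu²⁺/Cu is the cathode, Ca²⁺/Ca the anode: E°cell = +3.20 V, n = 2.
Overall reaction: Cu²⁺(aq) + Ca(s) → Cu(s) + Ca²⁺(aq); Q = [Ca²⁺]^1/[Cu²⁺]^1.
From E = E° − (0.0592/n) log Q: log Q = (E° − E)·n/0.0592 = (+3.20 − (+3.213))·2/0.0592 = -0.4392.
So 1·log[Cu²⁺] = 1·log(0.00112) − log Q = -2.9508 − (-0.4392) = -2.5116; [Cu²⁺] = 10^(-2.5116) ≈ 0.0031 M.

0.0031 M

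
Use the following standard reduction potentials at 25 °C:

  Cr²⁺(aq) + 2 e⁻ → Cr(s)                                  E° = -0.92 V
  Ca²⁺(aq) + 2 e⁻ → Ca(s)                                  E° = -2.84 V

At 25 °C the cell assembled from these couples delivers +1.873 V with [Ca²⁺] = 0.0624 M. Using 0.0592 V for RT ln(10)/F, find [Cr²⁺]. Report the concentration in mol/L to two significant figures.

Cr²⁺/Cr is the cathode, Ca²⁺/Ca the anode: E°cell = +1.92 V, n = 2.
Overall reaction: Cr²⁺(aq) + Ca(s) → Cr(s) + Ca²⁺(aq); Q = [Ca²⁺]^1/[Cr²⁺]^1.
From E = E° − (0.0592/n) log Q: log Q = (E° − E)·n/0.0592 = (+1.92 − (+1.873))·2/0.0592 = 1.5878.
So 1·log[Cr²⁺] = 1·log(0.0624) − log Q = -1.2048 − (1.5878) = -2.7926; [Cr²⁺] = 10^(-2.7926) ≈ 0.0016 M.

0.0016 M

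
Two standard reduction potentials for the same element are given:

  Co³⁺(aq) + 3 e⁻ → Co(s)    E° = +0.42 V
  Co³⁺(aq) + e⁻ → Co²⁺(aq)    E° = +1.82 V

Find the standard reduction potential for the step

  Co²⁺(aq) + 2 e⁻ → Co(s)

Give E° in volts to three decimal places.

Sequential free energies add, so n₃E°₃ = n₁E°₁ + n₂E°₂.
With n₃ = 3, and the known step contributing 1×(+1.82) V, the unknown satisfies 2·E° = 3×(+0.42) − 1×(+1.82) = -0.560.
E° = -0.560 / 2 = -0.280 V.

-0.280 V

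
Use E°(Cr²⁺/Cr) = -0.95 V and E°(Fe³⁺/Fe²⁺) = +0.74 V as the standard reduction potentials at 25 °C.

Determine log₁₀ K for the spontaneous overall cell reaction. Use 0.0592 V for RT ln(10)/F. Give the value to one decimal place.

57.1

Cathode: Fe³⁺/Fe²⁺; anode: Cr²⁺/Cr. E°cell = +1.69 V, n = 2.
log K = nE°cell / 0.0592 = (2)(+1.69) / 0.0592 = 57.1.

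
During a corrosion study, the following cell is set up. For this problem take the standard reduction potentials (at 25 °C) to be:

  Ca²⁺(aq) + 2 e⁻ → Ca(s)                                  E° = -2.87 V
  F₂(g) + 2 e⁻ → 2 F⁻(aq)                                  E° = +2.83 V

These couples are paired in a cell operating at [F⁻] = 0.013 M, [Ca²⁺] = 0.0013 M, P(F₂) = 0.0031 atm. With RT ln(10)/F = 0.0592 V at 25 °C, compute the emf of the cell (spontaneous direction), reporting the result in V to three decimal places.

F₂/F⁻ is the cathode (higher E°), Ca²⁺/Ca the anode: E°cell = +2.83 − (-2.87) = +5.70 V, n = 2.
Overall: F₂(g) + Ca(s) → 2 F⁻(aq) + Ca²⁺(aq)
Q = [F⁻]^2·[Ca²⁺] / (P(F₂)); log Q = -4.150.
E = E° − (0.0592/n) log Q = +5.70 − (0.0592/2)(-4.150) = +5.823 V.

+5.823 V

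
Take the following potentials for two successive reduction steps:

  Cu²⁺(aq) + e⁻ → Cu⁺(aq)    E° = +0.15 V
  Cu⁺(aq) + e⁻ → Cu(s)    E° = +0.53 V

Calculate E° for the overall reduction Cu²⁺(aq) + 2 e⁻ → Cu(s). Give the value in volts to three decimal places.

Standard free energies of sequential steps add: ΔG°₃ = ΔG°₁ + ΔG°₂, so n₃E°₃ = n₁E°₁ + n₂E°₂.
E°₃ = (1×+0.15 + 1×+0.53) / 2 = (+0.680) / 2 = +0.340 V.

+0.340 V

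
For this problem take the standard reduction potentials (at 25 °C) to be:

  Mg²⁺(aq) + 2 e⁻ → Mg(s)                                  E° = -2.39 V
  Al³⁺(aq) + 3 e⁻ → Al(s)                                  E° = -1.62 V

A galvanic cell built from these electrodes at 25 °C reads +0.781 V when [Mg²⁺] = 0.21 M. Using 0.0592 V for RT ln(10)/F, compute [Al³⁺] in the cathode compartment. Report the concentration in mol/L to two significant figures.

0.35 M

Al³⁺/Al is the cathode, Mg²⁺/Mg the anode: E°cell = +0.77 V, n = 6.
Overall reaction: 2 Al³⁺(aq) + 3 Mg(s) → 2 Al(s) + 3 Mg²⁺(aq); Q = [Mg²⁺]^3/[Al³⁺]^2.
From E = E° − (0.0592/n) log Q: log Q = (E° − E)·n/0.0592 = (+0.77 − (+0.781))·6/0.0592 = -1.1149.
So 2·log[Al³⁺] = 3·log(0.21) − log Q = -2.0333 − (-1.1149) = -0.9184; log[Al³⁺] = -0.9184 / 2 = -0.4592; [Al³⁺] = 10^(-0.4592) ≈ 0.35 M.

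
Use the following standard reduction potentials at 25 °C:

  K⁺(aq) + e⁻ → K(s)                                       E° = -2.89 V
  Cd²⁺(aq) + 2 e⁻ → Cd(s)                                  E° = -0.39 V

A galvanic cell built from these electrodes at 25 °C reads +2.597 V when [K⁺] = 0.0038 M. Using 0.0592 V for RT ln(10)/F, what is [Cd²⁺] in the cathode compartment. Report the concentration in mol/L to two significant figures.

0.027 M

Cd²⁺/Cd is the cathode, K⁺/K the anode: E°cell = +2.50 V, n = 2.
Overall reaction: Cd²⁺(aq) + 2 K(s) → Cd(s) + 2 K⁺(aq); Q = [K⁺]^2/[Cd²⁺]^1.
From E = E° − (0.0592/n) log Q: log Q = (E° − E)·n/0.0592 = (+2.50 − (+2.597))·2/0.0592 = -3.2770.
So 1·log[Cd²⁺] = 2·log(0.0038) − log Q = -4.8404 − (-3.2770) = -1.5634; [Cd²⁺] = 10^(-1.5634) ≈ 0.027 M.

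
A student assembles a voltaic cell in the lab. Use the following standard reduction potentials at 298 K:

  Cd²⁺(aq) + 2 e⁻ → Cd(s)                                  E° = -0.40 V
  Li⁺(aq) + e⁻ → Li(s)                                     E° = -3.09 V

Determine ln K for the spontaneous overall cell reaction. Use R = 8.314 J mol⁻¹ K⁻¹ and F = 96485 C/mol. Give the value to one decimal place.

209.5

Cathode: Cd²⁺/Cd; anode: Li⁺/Li. E°cell = (-0.40) − (-3.09) = +2.69 V, with n = 2.
ΔG° = −nFE° = −RT ln K, so ln K = nFE°/(RT) = (2)(96485)(+2.69) / ((8.314)(298)) = 209.515.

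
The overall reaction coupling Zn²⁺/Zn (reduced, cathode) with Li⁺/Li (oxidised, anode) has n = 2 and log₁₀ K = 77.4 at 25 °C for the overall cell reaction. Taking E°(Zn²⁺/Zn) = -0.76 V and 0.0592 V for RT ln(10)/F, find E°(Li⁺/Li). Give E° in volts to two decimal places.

E°cell = (0.0592/n)·log K = (0.0592/2)(77.4) = +2.291 V.
Since Zn²⁺/Zn is the cathode and Li⁺/Li the anode, E°cell = E°(Zn²⁺/Zn) − E°(Li⁺/Li).
So E°(Li⁺/Li) = E°(Zn²⁺/Zn) − E°cell = (-0.76) − (+2.291) = -3.05 V.

-3.05 V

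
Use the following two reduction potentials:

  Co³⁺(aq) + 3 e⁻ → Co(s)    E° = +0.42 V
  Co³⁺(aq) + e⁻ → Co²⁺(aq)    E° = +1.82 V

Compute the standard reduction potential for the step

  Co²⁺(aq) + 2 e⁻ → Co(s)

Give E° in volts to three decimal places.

-0.280 V

Sequential free energies add, so n₃E°₃ = n₁E°₁ + n₂E°₂.
With n₃ = 3, and the known step contributing 1×(+1.82) V, the unknown satisfies 2·E° = 3×(+0.42) − 1×(+1.82) = -0.560.
E° = -0.560 / 2 = -0.280 V.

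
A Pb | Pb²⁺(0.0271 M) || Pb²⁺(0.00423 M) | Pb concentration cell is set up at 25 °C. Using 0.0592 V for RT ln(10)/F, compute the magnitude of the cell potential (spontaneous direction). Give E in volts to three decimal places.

+0.024 V

For a concentration cell E°cell = 0. The 0.0271 M side is the cathode (reduction is favoured where [Pb²⁺] is higher).
With n = 2, E = −(0.0592/2) log([Pb²⁺]ₐₙ/[Pb²⁺]꜀ₐₜ) = −(0.0592/2) log(0.00423/0.0271) = −(0.0592/2)(-0.807) = +0.024 V.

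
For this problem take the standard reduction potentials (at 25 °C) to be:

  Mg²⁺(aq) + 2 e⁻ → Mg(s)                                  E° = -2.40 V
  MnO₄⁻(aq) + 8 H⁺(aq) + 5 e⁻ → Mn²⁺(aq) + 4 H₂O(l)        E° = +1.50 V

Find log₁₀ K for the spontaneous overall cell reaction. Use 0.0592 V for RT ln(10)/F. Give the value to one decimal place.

Cathode: MnO₄⁻/Mn²⁺; anode: Mg²⁺/Mg. E°cell = +3.90 V, n = 10.
log K = nE°cell / 0.0592 = (10)(+3.90) / 0.0592 = 658.8.

658.8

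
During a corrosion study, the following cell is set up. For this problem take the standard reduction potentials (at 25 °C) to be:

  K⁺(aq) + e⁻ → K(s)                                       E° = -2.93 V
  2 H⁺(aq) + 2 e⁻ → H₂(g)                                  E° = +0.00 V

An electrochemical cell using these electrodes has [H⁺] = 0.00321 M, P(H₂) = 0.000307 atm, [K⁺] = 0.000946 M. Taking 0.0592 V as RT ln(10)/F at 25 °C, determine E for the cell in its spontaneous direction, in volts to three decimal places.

+3.065 V

H⁺/H₂ is the cathode (higher E°), K⁺/K the anode: E°cell = +0.00 − (-2.93) = +2.93 V, n = 2.
Overall: 2 H⁺(aq) + 2 K(s) → H₂(g) + 2 K⁺(aq)
Q = P(H₂)·[K⁺]^2 / ([H⁺]^2); log Q = -4.574.
E = E° − (0.0592/n) log Q = +2.93 − (0.0592/2)(-4.574) = +3.065 V.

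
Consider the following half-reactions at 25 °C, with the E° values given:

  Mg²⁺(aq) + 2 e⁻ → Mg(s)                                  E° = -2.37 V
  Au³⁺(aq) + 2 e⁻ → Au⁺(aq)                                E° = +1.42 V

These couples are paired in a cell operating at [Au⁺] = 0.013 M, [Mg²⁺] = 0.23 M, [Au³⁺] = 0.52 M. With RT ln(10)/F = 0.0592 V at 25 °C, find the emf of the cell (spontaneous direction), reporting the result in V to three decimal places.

Au³⁺/Au⁺ is the cathode (higher E°), Mg²⁺/Mg the anode: E°cell = +1.42 − (-2.37) = +3.79 V, n = 2.
Overall: Au³⁺(aq) + Mg(s) → Au⁺(aq) + Mg²⁺(aq)
Q = [Au⁺]·[Mg²⁺] / ([Au³⁺]); log Q = -2.240.
E = E° − (0.0592/n) log Q = +3.79 − (0.0592/2)(-2.240) = +3.856 V.

+3.856 V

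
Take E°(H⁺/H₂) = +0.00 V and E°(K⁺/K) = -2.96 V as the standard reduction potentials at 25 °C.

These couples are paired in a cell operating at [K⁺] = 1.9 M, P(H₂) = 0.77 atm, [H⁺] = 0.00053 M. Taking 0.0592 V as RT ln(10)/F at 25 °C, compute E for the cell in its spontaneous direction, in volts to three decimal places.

+2.753 V

H⁺/H₂ is the cathode (higher E°), K⁺/K the anode: E°cell = +0.00 − (-2.96) = +2.96 V, n = 2.
Overall: 2 H⁺(aq) + 2 K(s) → H₂(g) + 2 K⁺(aq)
Q = P(H₂)·[K⁺]^2 / ([H⁺]^2); log Q = 6.995.
E = E° − (0.0592/n) log Q = +2.96 − (0.0592/2)(6.995) = +2.753 V.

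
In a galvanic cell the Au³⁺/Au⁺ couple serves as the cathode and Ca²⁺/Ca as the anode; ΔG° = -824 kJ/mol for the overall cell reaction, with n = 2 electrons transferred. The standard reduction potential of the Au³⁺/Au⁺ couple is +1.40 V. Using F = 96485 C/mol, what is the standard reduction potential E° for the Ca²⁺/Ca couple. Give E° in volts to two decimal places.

E°cell = −ΔG°/(nF) = −(-824×10³)/((2)(96485)) = +4.270 V.
Since Au³⁺/Au⁺ is the cathode and Ca²⁺/Ca the anode, E°cell = E°(Au³⁺/Au⁺) − E°(Ca²⁺/Ca).
So E°(Ca²⁺/Ca) = E°(Au³⁺/Au⁺) − E°cell = (+1.40) − (+4.270) = -2.87 V.

-2.87 V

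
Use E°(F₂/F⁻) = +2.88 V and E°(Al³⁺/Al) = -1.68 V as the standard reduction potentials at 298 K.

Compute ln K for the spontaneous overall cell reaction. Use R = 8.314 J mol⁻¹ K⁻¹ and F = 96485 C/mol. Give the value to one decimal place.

Cathode: F₂/F⁻; anode: Al³⁺/Al. E°cell = (+2.88) − (-1.68) = +4.56 V, with n = 6.
ΔG° = −nFE° = −RT ln K, so ln K = nFE°/(RT) = (6)(96485)(+4.56) / ((8.314)(298)) = 1065.491.

1065.5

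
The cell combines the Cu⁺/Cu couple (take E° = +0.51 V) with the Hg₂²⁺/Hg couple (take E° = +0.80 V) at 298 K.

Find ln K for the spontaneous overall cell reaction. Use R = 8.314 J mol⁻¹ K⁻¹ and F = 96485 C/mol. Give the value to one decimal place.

Cathode: Hg₂²⁺/Hg; anode: Cu⁺/Cu. E°cell = (+0.80) − (+0.51) = +0.29 V, with n = 2.
ΔG° = −nFE° = −RT ln K, so ln K = nFE°/(RT) = (2)(96485)(+0.29) / ((8.314)(298)) = 22.587.

22.6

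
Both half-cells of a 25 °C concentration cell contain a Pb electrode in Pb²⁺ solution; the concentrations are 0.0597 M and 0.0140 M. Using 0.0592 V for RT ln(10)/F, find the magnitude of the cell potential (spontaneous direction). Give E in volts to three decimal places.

+0.019 V

For a concentration cell E°cell = 0. The 0.0597 M side is the cathode (reduction is favoured where [Pb²⁺] is higher).
With n = 2, E = −(0.0592/2) log([Pb²⁺]ₐₙ/[Pb²⁺]꜀ₐₜ) = −(0.0592/2) log(0.014/0.0597) = −(0.0592/2)(-0.630) = +0.019 V.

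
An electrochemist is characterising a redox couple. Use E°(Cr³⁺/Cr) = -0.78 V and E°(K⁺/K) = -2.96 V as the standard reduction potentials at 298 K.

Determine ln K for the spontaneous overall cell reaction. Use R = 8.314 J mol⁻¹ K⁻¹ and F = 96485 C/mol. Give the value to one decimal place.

254.7

Cathode: Cr³⁺/Cr; anode: K⁺/K. E°cell = (-0.78) − (-2.96) = +2.18 V, with n = 3.
ΔG° = −nFE° = −RT ln K, so ln K = nFE°/(RT) = (3)(96485)(+2.18) / ((8.314)(298)) = 254.690.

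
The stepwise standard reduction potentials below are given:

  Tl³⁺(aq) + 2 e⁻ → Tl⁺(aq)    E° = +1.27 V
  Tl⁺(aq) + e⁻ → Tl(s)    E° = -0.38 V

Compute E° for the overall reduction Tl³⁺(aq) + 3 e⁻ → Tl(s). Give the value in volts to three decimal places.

+0.720 V

Adding the free-energy changes (−nFE°) of the two steps gives −n₃FE°₃ = −n₁FE°₁ − n₂FE°₂.
E°₃ = (2×+1.27 + 1×-0.38) / 3 = (+2.160) / 3 = +0.720 V.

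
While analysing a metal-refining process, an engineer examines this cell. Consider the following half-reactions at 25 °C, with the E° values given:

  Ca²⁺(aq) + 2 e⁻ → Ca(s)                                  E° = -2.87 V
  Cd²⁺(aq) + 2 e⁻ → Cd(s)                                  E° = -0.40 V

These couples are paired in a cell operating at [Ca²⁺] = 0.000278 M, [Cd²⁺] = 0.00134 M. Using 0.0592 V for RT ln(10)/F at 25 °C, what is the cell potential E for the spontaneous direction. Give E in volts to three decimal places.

Cd²⁺/Cd is the cathode (higher E°), Ca²⁺/Ca the anode: E°cell = -0.40 − (-2.87) = +2.47 V, n = 2.
Overall: Cd²⁺(aq) + Ca(s) → Cd(s) + Ca²⁺(aq)
Q = [Ca²⁺] / ([Cd²⁺]); log Q = -0.683.
E = E° − (0.0592/n) log Q = +2.47 − (0.0592/2)(-0.683) = +2.490 V.

+2.490 V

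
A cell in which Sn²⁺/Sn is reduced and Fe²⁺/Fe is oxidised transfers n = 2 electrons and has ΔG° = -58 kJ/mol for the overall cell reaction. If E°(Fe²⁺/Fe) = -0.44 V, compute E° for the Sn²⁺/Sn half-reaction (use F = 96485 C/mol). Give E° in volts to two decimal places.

-0.14 V

E°cell = −ΔG°/(nF) = −(-58×10³)/((2)(96485)) = +0.301 V.
Since Sn²⁺/Sn is the cathode and Fe²⁺/Fe the anode, E°cell = E°(Sn²⁺/Sn) − E°(Fe²⁺/Fe).
So E°(Sn²⁺/Sn) = E°cell + E°(Fe²⁺/Fe) = +0.301 + (-0.44) = -0.14 V.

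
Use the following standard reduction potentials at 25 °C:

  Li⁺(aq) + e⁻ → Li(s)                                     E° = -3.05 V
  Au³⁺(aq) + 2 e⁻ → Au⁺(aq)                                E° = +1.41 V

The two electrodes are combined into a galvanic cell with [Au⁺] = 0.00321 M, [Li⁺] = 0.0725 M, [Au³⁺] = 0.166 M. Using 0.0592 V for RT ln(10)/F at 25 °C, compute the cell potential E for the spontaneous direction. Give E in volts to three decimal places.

Au³⁺/Au⁺ is the cathode (higher E°), Li⁺/Li the anode: E°cell = +1.41 − (-3.05) = +4.46 V, n = 2.
Overall: Au³⁺(aq) + 2 Li(s) → Au⁺(aq) + 2 Li⁺(aq)
Q = [Au⁺]·[Li⁺]^2 / ([Au³⁺]); log Q = -3.993.
E = E° − (0.0592/n) log Q = +4.46 − (0.0592/2)(-3.993) = +4.578 V.

+4.578 V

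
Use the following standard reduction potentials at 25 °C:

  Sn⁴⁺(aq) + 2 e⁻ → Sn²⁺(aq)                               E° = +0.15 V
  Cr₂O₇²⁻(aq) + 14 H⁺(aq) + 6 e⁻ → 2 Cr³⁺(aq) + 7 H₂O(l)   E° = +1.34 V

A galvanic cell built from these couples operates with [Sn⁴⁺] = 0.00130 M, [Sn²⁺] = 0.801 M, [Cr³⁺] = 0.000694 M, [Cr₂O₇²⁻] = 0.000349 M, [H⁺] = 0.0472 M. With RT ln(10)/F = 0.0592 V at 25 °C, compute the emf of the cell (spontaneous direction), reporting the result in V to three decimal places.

Cr₂O₇²⁻/Cr³⁺ is the cathode (higher E°), Sn⁴⁺/Sn²⁺ the anode: E°cell = +1.34 − (+0.15) = +1.19 V, n = 6.
Overall: Cr₂O₇²⁻(aq) + 14 H⁺(aq) + 3 Sn²⁺(aq) → 2 Cr³⁺(aq) + 7 H₂O(l) + 3 Sn⁴⁺(aq)
Q = [Cr³⁺]^2·[Sn⁴⁺]^3 / ([Cr₂O₇²⁻]·[H⁺]^14·[Sn²⁺]^3); log Q = 7.336.
E = E° − (0.0592/n) log Q = +1.19 − (0.0592/6)(7.336) = +1.118 V.

+1.118 V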